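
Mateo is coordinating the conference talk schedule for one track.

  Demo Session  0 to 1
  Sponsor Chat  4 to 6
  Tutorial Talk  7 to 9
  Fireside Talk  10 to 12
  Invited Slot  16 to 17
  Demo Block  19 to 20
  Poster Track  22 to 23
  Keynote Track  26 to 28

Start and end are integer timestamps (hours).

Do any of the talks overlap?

No

Sorted by start: Demo Session, Sponsor Chat, Tutorial Talk, Fireside Talk, Invited Slot, Demo Block, Poster Track, Keynote Track.
Sponsor Chat starts after Demo Session ends — done with Demo Session.
Tutorial Talk starts after Sponsor Chat ends — done with Sponsor Chat.
Fireside Talk starts after Tutorial Talk ends — done with Tutorial Talk.
Invited Slot starts after Fireside Talk ends — done with Fireside Talk.
Demo Block starts after Invited Slot ends — done with Invited Slot.
Poster Track starts after Demo Block ends — done with Demo Block.
Keynote Track starts after Poster Track ends.
Every pair is clear; the schedule has no overlaps.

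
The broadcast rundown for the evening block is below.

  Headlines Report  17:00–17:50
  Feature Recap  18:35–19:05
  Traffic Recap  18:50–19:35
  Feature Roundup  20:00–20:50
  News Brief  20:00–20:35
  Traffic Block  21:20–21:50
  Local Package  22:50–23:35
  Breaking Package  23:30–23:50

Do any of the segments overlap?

Yes

Sorted by start: Headlines Report, Feature Recap, Traffic Recap, Feature Roundup, News Brief, Traffic Block, Local Package, Breaking Package.
Feature Recap starts after Headlines Report ends; Headlines Report is clear from here.
Traffic Recap starts before Feature Recap ends → Feature Recap and Traffic Recap overlap.
That's a conflict, so the schedule is not conflict-free.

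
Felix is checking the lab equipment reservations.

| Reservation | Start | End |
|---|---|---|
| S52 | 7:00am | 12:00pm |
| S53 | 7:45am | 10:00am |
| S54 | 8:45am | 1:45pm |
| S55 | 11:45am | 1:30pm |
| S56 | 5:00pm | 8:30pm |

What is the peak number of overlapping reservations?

Sort all start/end points and keep a running count:
7:00am start S52 → 1
7:45am start S53 → 2
8:45am start S54 → 3
10:00am end S53 → 2
11:45am start S55 → 3
12:00pm end S52 → 2
1:30pm end S55 → 1
1:45pm end S54 → 0
5:00pm start S56 → 1
8:30pm end S56 → 0
Peak is 3, at 8:45am (S52, S53, S54).

3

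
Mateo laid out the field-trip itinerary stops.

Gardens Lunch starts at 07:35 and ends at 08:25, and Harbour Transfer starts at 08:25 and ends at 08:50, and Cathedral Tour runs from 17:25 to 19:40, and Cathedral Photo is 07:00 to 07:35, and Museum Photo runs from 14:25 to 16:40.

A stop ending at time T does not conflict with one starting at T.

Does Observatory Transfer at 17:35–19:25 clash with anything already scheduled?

Yes — it overlaps Cathedral Tour

Cathedral Photo: ends 07:35 at or before Observatory Transfer starts 17:35 → clear.
Gardens Lunch: ends 08:25 at or before Observatory Transfer starts 17:35 → clear.
Harbour Transfer: ends 08:50 at or before Observatory Transfer starts 17:35 → clear.
Museum Photo: ends 16:40 at or before Observatory Transfer starts 17:35 → clear.
Cathedral Tour: starts 17:25 before Observatory Transfer ends 19:25, and ends 19:40 after Observatory Transfer starts 17:35 → overlap.
Observatory Transfer overlaps Cathedral Tour.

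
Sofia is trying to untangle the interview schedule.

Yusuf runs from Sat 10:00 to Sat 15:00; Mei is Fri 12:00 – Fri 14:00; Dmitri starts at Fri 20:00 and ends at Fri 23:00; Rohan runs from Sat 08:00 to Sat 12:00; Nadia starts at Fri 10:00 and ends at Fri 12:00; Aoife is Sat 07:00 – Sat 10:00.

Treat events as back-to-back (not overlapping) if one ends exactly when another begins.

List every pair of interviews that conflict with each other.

Check each pair: they overlap iff neither finishes before the other starts.
Sorted by start: Nadia, Mei, Dmitri, Aoife, Rohan, Yusuf.
Mei starts exactly when Nadia ends (back-to-back, no overlap), so nothing later overlaps Nadia either.
Dmitri starts after Mei ends, so nothing later overlaps Mei either.
Aoife starts after Dmitri ends, so nothing later overlaps Dmitri either.
Rohan starts before Aoife ends → Aoife and Rohan overlap.
Yusuf starts exactly when Aoife ends (back-to-back, no overlap).
Yusuf starts before Rohan ends → Rohan and Yusuf overlap.

Aoife & Rohan, Rohan & Yusuf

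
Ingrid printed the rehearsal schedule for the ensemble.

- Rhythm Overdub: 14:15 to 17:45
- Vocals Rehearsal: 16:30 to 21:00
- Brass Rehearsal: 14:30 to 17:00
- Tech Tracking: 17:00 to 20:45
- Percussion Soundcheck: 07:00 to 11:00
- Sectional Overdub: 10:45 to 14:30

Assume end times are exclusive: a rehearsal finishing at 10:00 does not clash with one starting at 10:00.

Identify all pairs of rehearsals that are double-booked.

Brass Rehearsal & Rhythm Overdub, Brass Rehearsal & Vocals Rehearsal, Percussion Soundcheck & Sectional Overdub, Rhythm Overdub & Sectional Overdub, Rhythm Overdub & Tech Tracking, Rhythm Overdub & Vocals Rehearsal, Tech Tracking & Vocals Rehearsal

Sorted by start: Percussion Soundcheck, Sectional Overdub, Rhythm Overdub, Brass Rehearsal, Vocals Rehearsal, Tech Tracking.
Sectional Overdub starts before Percussion Soundcheck ends → Percussion Soundcheck and Sectional Overdub overlap.
Rhythm Overdub starts after Percussion Soundcheck ends; Percussion Soundcheck is clear from here.
Rhythm Overdub starts before Sectional Overdub ends → Sectional Overdub and Rhythm Overdub overlap.
Brass Rehearsal starts exactly when Sectional Overdub ends (back-to-back, no overlap); Sectional Overdub is clear from here.
Brass Rehearsal starts before Rhythm Overdub ends → Rhythm Overdub and Brass Rehearsal overlap.
Vocals Rehearsal starts before Rhythm Overdub ends → Rhythm Overdub and Vocals Rehearsal overlap.
Tech Tracking starts before Rhythm Overdub ends → Rhythm Overdub and Tech Tracking overlap.
Vocals Rehearsal starts before Brass Rehearsal ends → Brass Rehearsal and Vocals Rehearsal overlap.
Tech Tracking starts exactly when Brass Rehearsal ends (back-to-back, no overlap).
Tech Tracking starts before Vocals Rehearsal ends → Vocals Rehearsal and Tech Tracking overlap.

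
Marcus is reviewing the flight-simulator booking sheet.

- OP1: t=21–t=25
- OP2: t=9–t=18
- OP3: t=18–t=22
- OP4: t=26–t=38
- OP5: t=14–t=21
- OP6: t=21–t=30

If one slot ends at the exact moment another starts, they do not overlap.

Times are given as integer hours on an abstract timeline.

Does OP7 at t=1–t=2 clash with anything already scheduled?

No — it doesn't clash with anything

OP2: starts t=9 at or after OP7 ends t=2 → clear.
OP5: starts t=14 at or after OP7 ends t=2 → clear.
OP3: starts t=18 at or after OP7 ends t=2 → clear.
OP1: starts t=21 at or after OP7 ends t=2 → clear.
OP6: starts t=21 at or after OP7 ends t=2 → clear.
OP4: starts t=26 at or after OP7 ends t=2 → clear.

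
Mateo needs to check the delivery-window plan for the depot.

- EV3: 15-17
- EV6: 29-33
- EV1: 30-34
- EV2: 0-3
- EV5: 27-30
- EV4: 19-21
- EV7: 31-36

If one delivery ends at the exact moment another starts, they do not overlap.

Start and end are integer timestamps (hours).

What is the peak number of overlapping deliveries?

Sort all start/end points and keep a running count:
0 start EV2 → 1
3 end EV2 → 0
15 start EV3 → 1
17 end EV3 → 0
19 start EV4 → 1
21 end EV4 → 0
27 start EV5 → 1
29 start EV6 → 2
30 end EV5 → 1
30 start EV1 → 2
31 start EV7 → 3
33 end EV6 → 2
34 end EV1 → 1
36 end EV7 → 0
Peak is 3, at 31 (EV1, EV6, EV7).

3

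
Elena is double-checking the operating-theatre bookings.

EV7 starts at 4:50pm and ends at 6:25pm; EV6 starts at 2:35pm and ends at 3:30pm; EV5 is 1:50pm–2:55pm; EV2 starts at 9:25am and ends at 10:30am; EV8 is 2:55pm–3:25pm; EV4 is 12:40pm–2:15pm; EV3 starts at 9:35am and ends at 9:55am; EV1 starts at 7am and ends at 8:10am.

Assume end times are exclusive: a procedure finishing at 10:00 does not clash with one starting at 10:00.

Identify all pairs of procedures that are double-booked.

EV2 & EV3, EV4 & EV5, EV5 & EV6, EV6 & EV8

Sorted by start: EV1, EV2, EV3, EV4, EV5, EV6, EV8, EV7.
EV2 starts after EV1 ends, so EV1 has no further overlaps.
EV3 starts before EV2 ends → EV2 and EV3 overlap.
EV4 starts after EV2 ends, so EV2 has no further overlaps.
EV4 starts after EV3 ends, so EV3 has no further overlaps.
EV5 starts before EV4 ends → EV4 and EV5 overlap.
EV6 starts after EV4 ends, so EV4 has no further overlaps.
EV6 starts before EV5 ends → EV5 and EV6 overlap.
EV8 starts exactly when EV5 ends (back-to-back, no overlap), so EV5 has no further overlaps.
EV8 starts before EV6 ends → EV6 and EV8 overlap.
EV7 starts after EV6 ends.
EV7 starts after EV8 ends.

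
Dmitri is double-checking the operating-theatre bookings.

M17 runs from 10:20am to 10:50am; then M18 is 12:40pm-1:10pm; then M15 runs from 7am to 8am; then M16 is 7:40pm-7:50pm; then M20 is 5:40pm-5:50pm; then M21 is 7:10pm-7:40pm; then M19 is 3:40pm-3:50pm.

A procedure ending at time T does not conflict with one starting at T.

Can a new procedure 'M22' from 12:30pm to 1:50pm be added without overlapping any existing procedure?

No — it overlaps M18

M15: ends 8am at or before M22 starts 12:30pm → clear.
M17: ends 10:50am at or before M22 starts 12:30pm → clear.
M18: starts 12:40pm before M22 ends 1:50pm, and ends 1:10pm after M22 starts 12:30pm → overlap.
M19: starts 3:40pm at or after M22 ends 1:50pm → clear.
M20: starts 5:40pm at or after M22 ends 1:50pm → clear.
M21: starts 7:10pm at or after M22 ends 1:50pm → clear.
M16: starts 7:40pm at or after M22 ends 1:50pm → clear.
M22 overlaps M18.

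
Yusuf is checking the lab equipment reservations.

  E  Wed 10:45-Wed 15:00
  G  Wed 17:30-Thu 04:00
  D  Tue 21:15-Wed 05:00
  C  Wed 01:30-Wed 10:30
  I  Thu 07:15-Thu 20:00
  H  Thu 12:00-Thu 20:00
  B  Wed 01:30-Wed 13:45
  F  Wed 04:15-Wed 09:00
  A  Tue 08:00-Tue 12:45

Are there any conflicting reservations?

Yes

Two intervals overlap when each starts before the other ends.
Sorted by start: A, D, B, C, F, E, G, I, H.
D starts after A ends, so nothing later overlaps A either.
B starts before D ends → D and B overlap.
That's a conflict, so the schedule is not conflict-free.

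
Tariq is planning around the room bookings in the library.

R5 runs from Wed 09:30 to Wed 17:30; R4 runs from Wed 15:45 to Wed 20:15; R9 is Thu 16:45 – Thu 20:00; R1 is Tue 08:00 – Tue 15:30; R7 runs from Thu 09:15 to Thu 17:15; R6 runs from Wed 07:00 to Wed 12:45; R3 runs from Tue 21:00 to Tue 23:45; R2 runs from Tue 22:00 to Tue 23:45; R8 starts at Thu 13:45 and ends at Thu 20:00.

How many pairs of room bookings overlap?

6

Sorted by start: R1, R3, R2, R6, R5, R4, R7, R8, R9.
R3 starts after R1 ends; R1 is clear from here.
R2 starts before R3 ends → R3 and R2 overlap.
R6 starts after R3 ends; R3 is clear from here.
R6 starts after R2 ends; R2 is clear from here.
R5 starts before R6 ends → R6 and R5 overlap.
R4 starts after R6 ends; R6 is clear from here.
R4 starts before R5 ends → R5 and R4 overlap.
R7 starts after R5 ends; R5 is clear from here.
R7 starts after R4 ends; R4 is clear from here.
R8 starts before R7 ends → R7 and R8 overlap.
R9 starts before R7 ends → R7 and R9 overlap.
R9 starts before R8 ends → R8 and R9 overlap.
Overlapping pairs: R2 & R3, R4 & R5, R5 & R6, R7 & R8, R7 & R9, R8 & R9 — 6 in total.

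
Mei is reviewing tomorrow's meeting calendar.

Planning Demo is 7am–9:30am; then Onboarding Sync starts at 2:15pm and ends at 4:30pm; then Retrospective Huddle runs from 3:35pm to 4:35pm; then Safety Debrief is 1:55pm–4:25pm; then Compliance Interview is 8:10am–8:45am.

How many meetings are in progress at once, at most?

3

Walk through starts and ends in time order (an end at T is processed before a start at T):
7am start Planning Demo → 1
8:10am start Compliance Interview → 2
8:45am end Compliance Interview → 1
9:30am end Planning Demo → 0
1:55pm start Safety Debrief → 1
2:15pm start Onboarding Sync → 2
3:35pm start Retrospective Huddle → 3
4:25pm end Safety Debrief → 2
4:30pm end Onboarding Sync → 1
4:35pm end Retrospective Huddle → 0
Peak is 3, at 3:35pm (Onboarding Sync, Retrospective Huddle, Safety Debrief).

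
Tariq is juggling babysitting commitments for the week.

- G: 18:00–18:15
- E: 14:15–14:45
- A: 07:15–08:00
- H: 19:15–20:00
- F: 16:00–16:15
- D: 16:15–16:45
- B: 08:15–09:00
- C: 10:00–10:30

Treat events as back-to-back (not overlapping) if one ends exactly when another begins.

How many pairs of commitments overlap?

0

Sorted by start: A, B, C, E, F, D, G, H.
B starts after A ends; A is clear from here.
C starts after B ends; B is clear from here.
E starts after C ends; C is clear from here.
F starts after E ends; E is clear from here.
D starts exactly when F ends (back-to-back, no overlap); F is clear from here.
G starts after D ends; D is clear from here.
H starts after G ends.
No pair overlaps.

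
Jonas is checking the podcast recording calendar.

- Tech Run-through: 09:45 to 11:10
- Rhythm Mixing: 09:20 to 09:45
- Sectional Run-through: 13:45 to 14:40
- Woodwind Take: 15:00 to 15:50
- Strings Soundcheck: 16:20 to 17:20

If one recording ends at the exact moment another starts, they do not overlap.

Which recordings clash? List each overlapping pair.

Sorted by start: Rhythm Mixing, Tech Run-through, Sectional Run-through, Woodwind Take, Strings Soundcheck.
Tech Run-through starts exactly when Rhythm Mixing ends (back-to-back, no overlap), so nothing later overlaps Rhythm Mixing either.
Sectional Run-through starts after Tech Run-through ends, so nothing later overlaps Tech Run-through either.
Woodwind Take starts after Sectional Run-through ends, so nothing later overlaps Sectional Run-through either.
Strings Soundcheck starts after Woodwind Take ends.

no overlapping pairs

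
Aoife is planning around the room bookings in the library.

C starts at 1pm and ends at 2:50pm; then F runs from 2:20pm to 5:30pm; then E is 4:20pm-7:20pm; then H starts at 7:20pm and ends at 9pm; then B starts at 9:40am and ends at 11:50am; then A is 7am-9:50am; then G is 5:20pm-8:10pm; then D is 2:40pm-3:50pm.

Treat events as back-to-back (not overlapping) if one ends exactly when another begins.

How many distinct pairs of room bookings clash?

8

Sorted by start: A, B, C, F, D, E, G, H.
B starts before A ends → A and B overlap.
C starts after A ends — done with A.
C starts after B ends — done with B.
F starts before C ends → C and F overlap.
D starts before C ends → C and D overlap.
E starts after C ends — done with C.
D starts before F ends → F and D overlap.
E starts before F ends → F and E overlap.
G starts before F ends → F and G overlap.
H starts after F ends.
E starts after D ends — done with D.
G starts before E ends → E and G overlap.
H starts exactly when E ends (back-to-back, no overlap).
H starts before G ends → G and H overlap.
Overlapping pairs: A & B, C & D, C & F, D & F, E & F, E & G, F & G, G & H — 8 in total.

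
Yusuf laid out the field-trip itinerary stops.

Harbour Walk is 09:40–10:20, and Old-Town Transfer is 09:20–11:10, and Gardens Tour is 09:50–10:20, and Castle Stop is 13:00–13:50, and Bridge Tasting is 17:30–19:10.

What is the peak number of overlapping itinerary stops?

Sort all start/end points and keep a running count:
09:20 start Old-Town Transfer → 1
09:40 start Harbour Walk → 2
09:50 start Gardens Tour → 3
10:20 end Gardens Tour → 2
10:20 end Harbour Walk → 1
11:10 end Old-Town Transfer → 0
13:00 start Castle Stop → 1
13:50 end Castle Stop → 0
17:30 start Bridge Tasting → 1
19:10 end Bridge Tasting → 0
Peak is 3, at 09:50 (Gardens Tour, Harbour Walk, Old-Town Transfer).

3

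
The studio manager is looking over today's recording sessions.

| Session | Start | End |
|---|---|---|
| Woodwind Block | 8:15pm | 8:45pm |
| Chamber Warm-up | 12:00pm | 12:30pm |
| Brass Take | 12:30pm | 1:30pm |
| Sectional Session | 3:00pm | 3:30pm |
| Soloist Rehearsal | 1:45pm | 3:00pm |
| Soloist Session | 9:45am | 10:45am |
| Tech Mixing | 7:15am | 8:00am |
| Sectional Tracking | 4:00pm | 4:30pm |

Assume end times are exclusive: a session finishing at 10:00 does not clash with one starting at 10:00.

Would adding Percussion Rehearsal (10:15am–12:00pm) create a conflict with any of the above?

Yes — it overlaps Soloist Session

Tech Mixing: ends 8:00am at or before Percussion Rehearsal starts 10:15am → clear.
Soloist Session: starts 9:45am before Percussion Rehearsal ends 12:00pm, and ends 10:45am after Percussion Rehearsal starts 10:15am → overlap.
Chamber Warm-up: starts 12:00pm at or after Percussion Rehearsal ends 12:00pm → clear.
Brass Take: starts 12:30pm at or after Percussion Rehearsal ends 12:00pm → clear.
Soloist Rehearsal: starts 1:45pm at or after Percussion Rehearsal ends 12:00pm → clear.
Sectional Session: starts 3:00pm at or after Percussion Rehearsal ends 12:00pm → clear.
Sectional Tracking: starts 4:00pm at or after Percussion Rehearsal ends 12:00pm → clear.
Woodwind Block: starts 8:15pm at or after Percussion Rehearsal ends 12:00pm → clear.
Percussion Rehearsal overlaps Soloist Session.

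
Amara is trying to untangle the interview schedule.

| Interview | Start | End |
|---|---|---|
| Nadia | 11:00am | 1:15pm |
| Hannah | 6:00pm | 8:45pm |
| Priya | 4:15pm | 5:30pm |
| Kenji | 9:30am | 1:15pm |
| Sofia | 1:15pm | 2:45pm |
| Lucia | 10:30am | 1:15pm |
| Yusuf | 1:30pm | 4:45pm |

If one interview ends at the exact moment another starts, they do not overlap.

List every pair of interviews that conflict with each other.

Kenji & Lucia, Kenji & Nadia, Lucia & Nadia, Priya & Yusuf, Sofia & Yusuf

Two intervals overlap when each starts before the other ends.
Sorted by start: Kenji, Lucia, Nadia, Sofia, Yusuf, Priya, Hannah.
Lucia starts before Kenji ends → Kenji and Lucia overlap.
Nadia starts before Kenji ends → Kenji and Nadia overlap.
Sofia starts exactly when Kenji ends (back-to-back, no overlap), so nothing later overlaps Kenji either.
Nadia starts before Lucia ends → Lucia and Nadia overlap.
Sofia starts exactly when Lucia ends (back-to-back, no overlap), so nothing later overlaps Lucia either.
Sofia starts exactly when Nadia ends (back-to-back, no overlap), so nothing later overlaps Nadia either.
Yusuf starts before Sofia ends → Sofia and Yusuf overlap.
Priya starts after Sofia ends, so nothing later overlaps Sofia either.
Priya starts before Yusuf ends → Yusuf and Priya overlap.
Hannah starts after Yusuf ends.
Hannah starts after Priya ends.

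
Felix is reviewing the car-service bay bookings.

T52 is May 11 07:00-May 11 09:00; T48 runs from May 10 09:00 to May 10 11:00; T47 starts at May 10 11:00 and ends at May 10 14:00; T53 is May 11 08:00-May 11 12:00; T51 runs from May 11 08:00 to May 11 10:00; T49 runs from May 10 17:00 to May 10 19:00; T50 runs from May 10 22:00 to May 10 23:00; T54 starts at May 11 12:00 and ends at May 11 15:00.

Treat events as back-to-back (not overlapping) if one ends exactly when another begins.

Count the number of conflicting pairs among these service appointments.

3

Sorted by start: T48, T47, T49, T50, T52, T51, T53, T54.
T47 starts exactly when T48 ends (back-to-back, no overlap), so T48 has no further overlaps.
T49 starts after T47 ends, so T47 has no further overlaps.
T50 starts after T49 ends, so T49 has no further overlaps.
T52 starts after T50 ends, so T50 has no further overlaps.
T51 starts before T52 ends → T52 and T51 overlap.
T53 starts before T52 ends → T52 and T53 overlap.
T54 starts after T52 ends.
T53 starts before T51 ends → T51 and T53 overlap.
T54 starts after T51 ends.
T54 starts exactly when T53 ends (back-to-back, no overlap).
Overlapping pairs: T51 & T52, T51 & T53, T52 & T53 — 3 in total.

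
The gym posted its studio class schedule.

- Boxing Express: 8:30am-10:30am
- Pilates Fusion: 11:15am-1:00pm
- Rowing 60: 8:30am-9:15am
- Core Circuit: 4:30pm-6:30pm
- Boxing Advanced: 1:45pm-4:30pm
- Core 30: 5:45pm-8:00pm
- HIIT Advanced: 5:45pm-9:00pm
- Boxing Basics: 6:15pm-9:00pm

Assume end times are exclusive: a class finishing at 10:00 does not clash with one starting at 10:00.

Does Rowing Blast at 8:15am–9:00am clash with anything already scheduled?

Boxing Express: starts 8:30am before Rowing Blast ends 9:00am, and ends 10:30am after Rowing Blast starts 8:15am → overlap.
Rowing 60: starts 8:30am before Rowing Blast ends 9:00am, and ends 9:15am after Rowing Blast starts 8:15am → overlap.
Pilates Fusion: starts 11:15am at or after Rowing Blast ends 9:00am → clear.
Boxing Advanced: starts 1:45pm at or after Rowing Blast ends 9:00am → clear.
Core Circuit: starts 4:30pm at or after Rowing Blast ends 9:00am → clear.
Core 30: starts 5:45pm at or after Rowing Blast ends 9:00am → clear.
HIIT Advanced: starts 5:45pm at or after Rowing Blast ends 9:00am → clear.
Boxing Basics: starts 6:15pm at or after Rowing Blast ends 9:00am → clear.
Rowing Blast overlaps Boxing Express, Rowing 60.

Yes — it overlaps Boxing Express, Rowing 60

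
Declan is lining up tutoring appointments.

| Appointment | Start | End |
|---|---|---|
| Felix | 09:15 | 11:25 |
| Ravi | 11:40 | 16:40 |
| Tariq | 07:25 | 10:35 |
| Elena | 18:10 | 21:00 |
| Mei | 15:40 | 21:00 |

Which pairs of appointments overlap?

Sorted by start: Tariq, Felix, Ravi, Mei, Elena.
Felix starts before Tariq ends → Tariq and Felix overlap.
Ravi starts after Tariq ends, so Tariq has no further overlaps.
Ravi starts after Felix ends, so Felix has no further overlaps.
Mei starts before Ravi ends → Ravi and Mei overlap.
Elena starts after Ravi ends.
Elena starts before Mei ends → Mei and Elena overlap.

Elena & Mei, Felix & Tariq, Mei & Ravi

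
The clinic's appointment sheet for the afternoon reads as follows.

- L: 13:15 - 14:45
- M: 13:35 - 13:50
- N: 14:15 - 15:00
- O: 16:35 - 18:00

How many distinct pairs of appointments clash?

2

Sorted by start: L, M, N, O.
M starts before L ends → L and M overlap.
N starts before L ends → L and N overlap.
O starts after L ends.
N starts after M ends, so nothing later overlaps M either.
O starts after N ends.
Overlapping pairs: L & M, L & N — 2 in total.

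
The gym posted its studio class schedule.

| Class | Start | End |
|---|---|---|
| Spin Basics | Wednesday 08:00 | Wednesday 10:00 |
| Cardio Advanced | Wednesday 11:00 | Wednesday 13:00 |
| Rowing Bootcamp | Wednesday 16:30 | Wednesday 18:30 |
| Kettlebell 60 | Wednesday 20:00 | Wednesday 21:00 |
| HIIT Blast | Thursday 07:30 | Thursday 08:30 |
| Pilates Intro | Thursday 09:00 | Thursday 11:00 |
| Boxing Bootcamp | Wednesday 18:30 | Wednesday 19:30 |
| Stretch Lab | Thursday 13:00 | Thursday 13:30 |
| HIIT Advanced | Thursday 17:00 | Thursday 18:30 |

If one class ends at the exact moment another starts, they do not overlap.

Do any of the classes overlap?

No

Sorted by start: Spin Basics, Cardio Advanced, Rowing Bootcamp, Boxing Bootcamp, Kettlebell 60, HIIT Blast, Pilates Intro, Stretch Lab, HIIT Advanced.
Cardio Advanced starts after Spin Basics ends, so Spin Basics has no further overlaps.
Rowing Bootcamp starts after Cardio Advanced ends, so Cardio Advanced has no further overlaps.
Boxing Bootcamp starts exactly when Rowing Bootcamp ends (back-to-back, no overlap), so Rowing Bootcamp has no further overlaps.
Kettlebell 60 starts after Boxing Bootcamp ends, so Boxing Bootcamp has no further overlaps.
HIIT Blast starts after Kettlebell 60 ends, so Kettlebell 60 has no further overlaps.
Pilates Intro starts after HIIT Blast ends, so HIIT Blast has no further overlaps.
Stretch Lab starts after Pilates Intro ends, so Pilates Intro has no further overlaps.
HIIT Advanced starts after Stretch Lab ends.
Every pair is clear; the schedule has no overlaps.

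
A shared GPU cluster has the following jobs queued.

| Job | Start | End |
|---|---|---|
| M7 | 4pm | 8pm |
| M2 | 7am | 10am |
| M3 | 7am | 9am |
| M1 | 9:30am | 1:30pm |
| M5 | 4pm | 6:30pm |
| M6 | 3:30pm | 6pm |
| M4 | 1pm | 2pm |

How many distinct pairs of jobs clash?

Sorted by start: M2, M3, M1, M4, M6, M5, M7.
M3 starts before M2 ends → M2 and M3 overlap.
M1 starts before M2 ends → M2 and M1 overlap.
M4 starts after M2 ends, so nothing later overlaps M2 either.
M1 starts after M3 ends, so nothing later overlaps M3 either.
M4 starts before M1 ends → M1 and M4 overlap.
M6 starts after M1 ends, so nothing later overlaps M1 either.
M6 starts after M4 ends, so nothing later overlaps M4 either.
M5 starts before M6 ends → M6 and M5 overlap.
M7 starts before M6 ends → M6 and M7 overlap.
M7 starts before M5 ends → M5 and M7 overlap.
Overlapping pairs: M1 & M2, M1 & M4, M2 & M3, M5 & M6, M5 & M7, M6 & M7 — 6 in total.

6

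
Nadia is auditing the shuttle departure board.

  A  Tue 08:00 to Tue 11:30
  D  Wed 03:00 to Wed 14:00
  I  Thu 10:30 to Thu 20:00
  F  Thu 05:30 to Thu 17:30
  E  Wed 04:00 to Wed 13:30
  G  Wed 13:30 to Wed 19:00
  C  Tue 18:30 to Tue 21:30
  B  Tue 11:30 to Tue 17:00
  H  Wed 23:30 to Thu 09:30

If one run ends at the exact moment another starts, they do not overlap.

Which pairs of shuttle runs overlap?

D & E, D & G, F & H, F & I

Sorted by start: A, B, C, D, E, G, H, F, I.
B starts exactly when A ends (back-to-back, no overlap), so A has no further overlaps.
C starts after B ends, so B has no further overlaps.
D starts after C ends, so C has no further overlaps.
E starts before D ends → D and E overlap.
G starts before D ends → D and G overlap.
H starts after D ends, so D has no further overlaps.
G starts exactly when E ends (back-to-back, no overlap), so E has no further overlaps.
H starts after G ends, so G has no further overlaps.
F starts before H ends → H and F overlap.
I starts after H ends.
I starts before F ends → F and I overlap.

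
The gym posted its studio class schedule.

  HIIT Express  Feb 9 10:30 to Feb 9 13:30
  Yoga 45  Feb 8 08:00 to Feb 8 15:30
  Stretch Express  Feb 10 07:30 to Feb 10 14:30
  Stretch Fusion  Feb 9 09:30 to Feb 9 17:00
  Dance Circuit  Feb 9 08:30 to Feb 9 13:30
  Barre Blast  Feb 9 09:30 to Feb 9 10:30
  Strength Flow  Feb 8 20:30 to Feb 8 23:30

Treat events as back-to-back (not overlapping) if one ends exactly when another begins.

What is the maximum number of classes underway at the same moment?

3

Sweep the timeline, counting +1 at each start and −1 at each end (ends before starts at a tie):
Feb 8 08:00 start Yoga 45 → 1
Feb 8 15:30 end Yoga 45 → 0
Feb 8 20:30 start Strength Flow → 1
Feb 8 23:30 end Strength Flow → 0
Feb 9 08:30 start Dance Circuit → 1
Feb 9 09:30 start Barre Blast → 2
Feb 9 09:30 start Stretch Fusion → 3
Feb 9 10:30 end Barre Blast → 2
Feb 9 10:30 start HIIT Express → 3
Feb 9 13:30 end Dance Circuit → 2
Feb 9 13:30 end HIIT Express → 1
Feb 9 17:00 end Stretch Fusion → 0
Feb 10 07:30 start Stretch Express → 1
Feb 10 14:30 end Stretch Express → 0
Peak is 3, at Feb 9 09:30 (Barre Blast, Dance Circuit, Stretch Fusion).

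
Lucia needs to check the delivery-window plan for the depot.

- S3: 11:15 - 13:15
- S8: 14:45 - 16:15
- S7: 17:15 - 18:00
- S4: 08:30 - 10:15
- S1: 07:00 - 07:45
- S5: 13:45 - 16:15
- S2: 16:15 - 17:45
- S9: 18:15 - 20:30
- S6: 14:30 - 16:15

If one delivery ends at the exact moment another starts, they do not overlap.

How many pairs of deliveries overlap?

Sorted by start: S1, S4, S3, S5, S6, S8, S2, S7, S9.
S4 starts after S1 ends, so S1 has no further overlaps.
S3 starts after S4 ends, so S4 has no further overlaps.
S5 starts after S3 ends, so S3 has no further overlaps.
S6 starts before S5 ends → S5 and S6 overlap.
S8 starts before S5 ends → S5 and S8 overlap.
S2 starts exactly when S5 ends (back-to-back, no overlap), so S5 has no further overlaps.
S8 starts before S6 ends → S6 and S8 overlap.
S2 starts exactly when S6 ends (back-to-back, no overlap), so S6 has no further overlaps.
S2 starts exactly when S8 ends (back-to-back, no overlap), so S8 has no further overlaps.
S7 starts before S2 ends → S2 and S7 overlap.
S9 starts after S2 ends.
S9 starts after S7 ends.
Overlapping pairs: S2 & S7, S5 & S6, S5 & S8, S6 & S8 — 4 in total.

4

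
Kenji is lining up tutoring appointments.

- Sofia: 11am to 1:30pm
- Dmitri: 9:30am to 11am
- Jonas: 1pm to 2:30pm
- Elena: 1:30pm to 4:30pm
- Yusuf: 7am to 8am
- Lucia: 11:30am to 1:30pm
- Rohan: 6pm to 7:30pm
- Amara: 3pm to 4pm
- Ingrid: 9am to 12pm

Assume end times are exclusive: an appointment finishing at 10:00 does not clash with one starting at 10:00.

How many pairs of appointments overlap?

Two intervals overlap when each starts before the other ends.
Sorted by start: Yusuf, Ingrid, Dmitri, Sofia, Lucia, Jonas, Elena, Amara, Rohan.
Ingrid starts after Yusuf ends; Yusuf is clear from here.
Dmitri starts before Ingrid ends → Ingrid and Dmitri overlap.
Sofia starts before Ingrid ends → Ingrid and Sofia overlap.
Lucia starts before Ingrid ends → Ingrid and Lucia overlap.
Jonas starts after Ingrid ends; Ingrid is clear from here.
Sofia starts exactly when Dmitri ends (back-to-back, no overlap); Dmitri is clear from here.
Lucia starts before Sofia ends → Sofia and Lucia overlap.
Jonas starts before Sofia ends → Sofia and Jonas overlap.
Elena starts exactly when Sofia ends (back-to-back, no overlap); Sofia is clear from here.
Jonas starts before Lucia ends → Lucia and Jonas overlap.
Elena starts exactly when Lucia ends (back-to-back, no overlap); Lucia is clear from here.
Elena starts before Jonas ends → Jonas and Elena overlap.
Amara starts after Jonas ends; Jonas is clear from here.
Amara starts before Elena ends → Elena and Amara overlap.
Rohan starts after Elena ends.
Rohan starts after Amara ends.
Overlapping pairs: Amara & Elena, Dmitri & Ingrid, Elena & Jonas, Ingrid & Lucia, Ingrid & Sofia, Jonas & Lucia, Jonas & Sofia, Lucia & Sofia — 8 in total.

8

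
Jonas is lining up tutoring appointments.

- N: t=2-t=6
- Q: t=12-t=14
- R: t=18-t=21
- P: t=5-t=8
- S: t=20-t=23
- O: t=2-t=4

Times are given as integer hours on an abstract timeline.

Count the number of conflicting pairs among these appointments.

Check each pair: they overlap iff neither finishes before the other starts.
Sorted by start: N, O, P, Q, R, S.
O starts before N ends → N and O overlap.
P starts before N ends → N and P overlap.
Q starts after N ends; N is clear from here.
P starts after O ends; O is clear from here.
Q starts after P ends; P is clear from here.
R starts after Q ends; Q is clear from here.
S starts before R ends → R and S overlap.
Overlapping pairs: N & O, N & P, R & S — 3 in total.

3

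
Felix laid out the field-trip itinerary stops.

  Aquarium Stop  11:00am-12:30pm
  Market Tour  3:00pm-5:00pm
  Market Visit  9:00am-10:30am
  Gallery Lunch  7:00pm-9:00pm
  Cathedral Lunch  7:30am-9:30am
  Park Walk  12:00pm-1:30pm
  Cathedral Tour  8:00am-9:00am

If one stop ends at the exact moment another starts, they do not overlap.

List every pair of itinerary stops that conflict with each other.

Aquarium Stop & Park Walk, Cathedral Lunch & Cathedral Tour, Cathedral Lunch & Market Visit

Check each pair: they overlap iff neither finishes before the other starts.
Sorted by start: Cathedral Lunch, Cathedral Tour, Market Visit, Aquarium Stop, Park Walk, Market Tour, Gallery Lunch.
Cathedral Tour starts before Cathedral Lunch ends → Cathedral Lunch and Cathedral Tour overlap.
Market Visit starts before Cathedral Lunch ends → Cathedral Lunch and Market Visit overlap.
Aquarium Stop starts after Cathedral Lunch ends, so nothing later overlaps Cathedral Lunch either.
Market Visit starts exactly when Cathedral Tour ends (back-to-back, no overlap), so nothing later overlaps Cathedral Tour either.
Aquarium Stop starts after Market Visit ends, so nothing later overlaps Market Visit either.
Park Walk starts before Aquarium Stop ends → Aquarium Stop and Park Walk overlap.
Market Tour starts after Aquarium Stop ends, so nothing later overlaps Aquarium Stop either.
Market Tour starts after Park Walk ends, so nothing later overlaps Park Walk either.
Gallery Lunch starts after Market Tour ends.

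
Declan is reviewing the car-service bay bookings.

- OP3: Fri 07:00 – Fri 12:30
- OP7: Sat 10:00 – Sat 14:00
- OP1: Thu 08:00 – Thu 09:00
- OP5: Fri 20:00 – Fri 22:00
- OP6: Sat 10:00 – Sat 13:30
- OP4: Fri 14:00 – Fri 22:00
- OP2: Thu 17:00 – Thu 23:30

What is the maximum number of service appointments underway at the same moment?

Sort all start/end points and keep a running count:
Thu 08:00 start OP1 → 1
Thu 09:00 end OP1 → 0
Thu 17:00 start OP2 → 1
Thu 23:30 end OP2 → 0
Fri 07:00 start OP3 → 1
Fri 12:30 end OP3 → 0
Fri 14:00 start OP4 → 1
Fri 20:00 start OP5 → 2
Fri 22:00 end OP4 → 1
Fri 22:00 end OP5 → 0
Sat 10:00 start OP6 → 1
Sat 10:00 start OP7 → 2
Sat 13:30 end OP6 → 1
Sat 14:00 end OP7 → 0
Peak is 2, at Fri 20:00 (OP4, OP5).

2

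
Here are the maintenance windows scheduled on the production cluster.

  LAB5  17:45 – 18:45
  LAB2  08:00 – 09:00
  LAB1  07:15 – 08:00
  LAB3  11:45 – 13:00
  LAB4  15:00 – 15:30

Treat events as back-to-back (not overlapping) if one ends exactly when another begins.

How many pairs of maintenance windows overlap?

0

Sorted by start: LAB1, LAB2, LAB3, LAB4, LAB5.
LAB2 starts exactly when LAB1 ends (back-to-back, no overlap); LAB1 is clear from here.
LAB3 starts after LAB2 ends; LAB2 is clear from here.
LAB4 starts after LAB3 ends; LAB3 is clear from here.
LAB5 starts after LAB4 ends.
No pair overlaps.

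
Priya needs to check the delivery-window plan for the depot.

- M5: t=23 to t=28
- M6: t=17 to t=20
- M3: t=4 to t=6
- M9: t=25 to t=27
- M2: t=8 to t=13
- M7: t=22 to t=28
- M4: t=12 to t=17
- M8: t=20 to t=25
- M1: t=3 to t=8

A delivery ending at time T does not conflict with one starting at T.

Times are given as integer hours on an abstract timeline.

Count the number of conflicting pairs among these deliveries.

Two intervals overlap when each starts before the other ends.
Sorted by start: M1, M3, M2, M4, M6, M8, M7, M5, M9.
M3 starts before M1 ends → M1 and M3 overlap.
M2 starts exactly when M1 ends (back-to-back, no overlap) — done with M1.
M2 starts after M3 ends — done with M3.
M4 starts before M2 ends → M2 and M4 overlap.
M6 starts after M2 ends — done with M2.
M6 starts exactly when M4 ends (back-to-back, no overlap) — done with M4.
M8 starts exactly when M6 ends (back-to-back, no overlap) — done with M6.
M7 starts before M8 ends → M8 and M7 overlap.
M5 starts before M8 ends → M8 and M5 overlap.
M9 starts exactly when M8 ends (back-to-back, no overlap).
M5 starts before M7 ends → M7 and M5 overlap.
M9 starts before M7 ends → M7 and M9 overlap.
M9 starts before M5 ends → M5 and M9 overlap.
Overlapping pairs: M1 & M3, M2 & M4, M5 & M7, M5 & M8, M5 & M9, M7 & M8, M7 & M9 — 7 in total.

7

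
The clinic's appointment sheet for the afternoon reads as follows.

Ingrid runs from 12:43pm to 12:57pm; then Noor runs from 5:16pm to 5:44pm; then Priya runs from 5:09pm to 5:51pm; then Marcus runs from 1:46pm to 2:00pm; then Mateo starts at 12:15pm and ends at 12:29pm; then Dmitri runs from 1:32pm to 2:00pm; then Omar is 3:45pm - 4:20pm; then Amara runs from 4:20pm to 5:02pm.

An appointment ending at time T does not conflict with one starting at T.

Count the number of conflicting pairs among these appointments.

2

Check each pair: they overlap iff neither finishes before the other starts.
Sorted by start: Mateo, Ingrid, Dmitri, Marcus, Omar, Amara, Priya, Noor.
Ingrid starts after Mateo ends — done with Mateo.
Dmitri starts after Ingrid ends — done with Ingrid.
Marcus starts before Dmitri ends → Dmitri and Marcus overlap.
Omar starts after Dmitri ends — done with Dmitri.
Omar starts after Marcus ends — done with Marcus.
Amara starts exactly when Omar ends (back-to-back, no overlap) — done with Omar.
Priya starts after Amara ends — done with Amara.
Noor starts before Priya ends → Priya and Noor overlap.
Overlapping pairs: Dmitri & Marcus, Noor & Priya — 2 in total.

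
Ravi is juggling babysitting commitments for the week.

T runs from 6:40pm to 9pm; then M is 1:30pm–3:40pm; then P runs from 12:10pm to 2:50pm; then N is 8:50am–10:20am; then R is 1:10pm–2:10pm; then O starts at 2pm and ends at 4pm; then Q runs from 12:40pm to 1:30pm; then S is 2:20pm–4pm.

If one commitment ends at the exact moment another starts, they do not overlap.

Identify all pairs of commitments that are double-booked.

Sorted by start: N, P, Q, R, M, O, S, T.
P starts after N ends — done with N.
Q starts before P ends → P and Q overlap.
R starts before P ends → P and R overlap.
M starts before P ends → P and M overlap.
O starts before P ends → P and O overlap.
S starts before P ends → P and S overlap.
T starts after P ends.
R starts before Q ends → Q and R overlap.
M starts exactly when Q ends (back-to-back, no overlap) — done with Q.
M starts before R ends → R and M overlap.
O starts before R ends → R and O overlap.
S starts after R ends — done with R.
O starts before M ends → M and O overlap.
S starts before M ends → M and S overlap.
T starts after M ends.
S starts before O ends → O and S overlap.
T starts after O ends.
T starts after S ends.

M & O, M & P, M & R, M & S, O & P, O & R, O & S, P & Q, P & R, P & S, Q & R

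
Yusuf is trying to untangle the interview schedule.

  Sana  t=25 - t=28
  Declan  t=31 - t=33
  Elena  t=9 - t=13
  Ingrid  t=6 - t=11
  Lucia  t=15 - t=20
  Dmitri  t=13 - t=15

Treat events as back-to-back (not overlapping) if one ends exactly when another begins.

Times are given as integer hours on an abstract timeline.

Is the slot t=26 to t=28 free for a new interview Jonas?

Ingrid: ends t=11 at or before Jonas starts t=26 → clear.
Elena: ends t=13 at or before Jonas starts t=26 → clear.
Dmitri: ends t=15 at or before Jonas starts t=26 → clear.
Lucia: ends t=20 at or before Jonas starts t=26 → clear.
Sana: starts t=25 before Jonas ends t=28, and ends t=28 after Jonas starts t=26 → overlap.
Declan: starts t=31 at or after Jonas ends t=28 → clear.
Jonas overlaps Sana.

No — it overlaps Sana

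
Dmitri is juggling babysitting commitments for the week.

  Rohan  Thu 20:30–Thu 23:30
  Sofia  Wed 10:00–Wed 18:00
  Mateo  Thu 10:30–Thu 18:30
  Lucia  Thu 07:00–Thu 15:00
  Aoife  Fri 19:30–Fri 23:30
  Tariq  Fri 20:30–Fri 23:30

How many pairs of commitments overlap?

Sorted by start: Sofia, Lucia, Mateo, Rohan, Aoife, Tariq.
Lucia starts after Sofia ends — done with Sofia.
Mateo starts before Lucia ends → Lucia and Mateo overlap.
Rohan starts after Lucia ends — done with Lucia.
Rohan starts after Mateo ends — done with Mateo.
Aoife starts after Rohan ends — done with Rohan.
Tariq starts before Aoife ends → Aoife and Tariq overlap.
Overlapping pairs: Aoife & Tariq, Lucia & Mateo — 2 in total.

2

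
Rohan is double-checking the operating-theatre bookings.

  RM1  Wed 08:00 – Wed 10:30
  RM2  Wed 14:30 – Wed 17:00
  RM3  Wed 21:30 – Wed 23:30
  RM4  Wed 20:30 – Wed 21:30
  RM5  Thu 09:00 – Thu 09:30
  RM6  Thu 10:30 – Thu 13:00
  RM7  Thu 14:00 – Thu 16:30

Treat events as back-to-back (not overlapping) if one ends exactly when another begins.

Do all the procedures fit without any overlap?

Two intervals overlap when each starts before the other ends.
Sorted by start: RM1, RM2, RM4, RM3, RM5, RM6, RM7.
RM2 starts after RM1 ends, so nothing later overlaps RM1 either.
RM4 starts after RM2 ends, so nothing later overlaps RM2 either.
RM3 starts exactly when RM4 ends (back-to-back, no overlap), so nothing later overlaps RM4 either.
RM5 starts after RM3 ends, so nothing later overlaps RM3 either.
RM6 starts after RM5 ends, so nothing later overlaps RM5 either.
RM7 starts after RM6 ends.
Every pair is clear; the schedule has no overlaps.

Yes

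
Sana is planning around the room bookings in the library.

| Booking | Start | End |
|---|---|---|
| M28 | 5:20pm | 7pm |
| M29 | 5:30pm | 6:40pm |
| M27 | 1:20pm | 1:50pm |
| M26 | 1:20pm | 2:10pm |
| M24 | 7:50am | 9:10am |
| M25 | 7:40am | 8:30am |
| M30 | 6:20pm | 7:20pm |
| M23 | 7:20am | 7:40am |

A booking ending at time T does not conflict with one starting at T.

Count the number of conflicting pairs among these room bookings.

Sorted by start: M23, M25, M24, M26, M27, M28, M29, M30.
M25 starts exactly when M23 ends (back-to-back, no overlap), so nothing later overlaps M23 either.
M24 starts before M25 ends → M25 and M24 overlap.
M26 starts after M25 ends, so nothing later overlaps M25 either.
M26 starts after M24 ends, so nothing later overlaps M24 either.
M27 starts before M26 ends → M26 and M27 overlap.
M28 starts after M26 ends, so nothing later overlaps M26 either.
M28 starts after M27 ends, so nothing later overlaps M27 either.
M29 starts before M28 ends → M28 and M29 overlap.
M30 starts before M28 ends → M28 and M30 overlap.
M30 starts before M29 ends → M29 and M30 overlap.
Overlapping pairs: M24 & M25, M26 & M27, M28 & M29, M28 & M30, M29 & M30 — 5 in total.

5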